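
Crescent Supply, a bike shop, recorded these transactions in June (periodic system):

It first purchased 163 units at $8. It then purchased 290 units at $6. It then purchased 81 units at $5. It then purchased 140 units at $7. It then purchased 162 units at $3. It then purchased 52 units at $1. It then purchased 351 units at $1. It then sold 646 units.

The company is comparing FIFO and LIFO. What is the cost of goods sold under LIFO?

COGS = $1,456

FIFO COGS: 163 @ $8 + 290 @ $6 + 81 @ $5 + 112 @ $7 = $4,233
LIFO COGS: 351 @ $1 + 52 @ $1 + 162 @ $3 + 81 @ $7 = $1,456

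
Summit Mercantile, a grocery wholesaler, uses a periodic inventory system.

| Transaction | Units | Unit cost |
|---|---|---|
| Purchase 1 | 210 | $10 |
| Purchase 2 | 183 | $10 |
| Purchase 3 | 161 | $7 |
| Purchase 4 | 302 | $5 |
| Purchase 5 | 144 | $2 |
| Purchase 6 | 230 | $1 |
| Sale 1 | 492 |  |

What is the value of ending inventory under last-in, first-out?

Ending inventory = $5,977

Sale 1 (492) [LIFO — newest first]: 230 @ $1 + 144 @ $2 + 118 @ $5 = $1,108
Ending inventory: 210 @ $10 + 183 @ $10 + 161 @ $7 + 184 @ $5 = $5,977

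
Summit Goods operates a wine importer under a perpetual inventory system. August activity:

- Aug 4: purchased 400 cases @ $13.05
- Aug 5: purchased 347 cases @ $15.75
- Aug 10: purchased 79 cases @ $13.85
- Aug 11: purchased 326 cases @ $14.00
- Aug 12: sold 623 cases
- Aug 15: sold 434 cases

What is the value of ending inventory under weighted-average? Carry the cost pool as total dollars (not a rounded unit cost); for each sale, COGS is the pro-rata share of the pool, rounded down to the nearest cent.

After Aug 4: 400 on hand, pool $5,220.00 (≈ $13.0500 each)
After Aug 5: 747 on hand, pool $10,685.25 (≈ $14.3042 each)
After Aug 10: 826 on hand, pool $11,779.40 (≈ $14.2608 each)
After Aug 11: 1152 on hand, pool $16,343.40 (≈ $14.1870 each)
Aug 12, sell 623: 623/1152 × $16,343.40 → $8,838.48
Aug 15, sell 434: 434/529 × $7,504.92 → $6,157.15
Total COGS = $8,838.48 + $6,157.15 = $14,995.63
Ending inventory (cost pool remaining) = $1,347.77

Ending inventory = $1,347.77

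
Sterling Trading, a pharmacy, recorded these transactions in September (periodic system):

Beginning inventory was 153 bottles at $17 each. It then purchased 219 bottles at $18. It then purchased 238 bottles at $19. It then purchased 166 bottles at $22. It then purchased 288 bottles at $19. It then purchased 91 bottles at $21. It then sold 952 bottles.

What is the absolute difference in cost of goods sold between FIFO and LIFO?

$538

FIFO COGS: 153 @ $17 + 219 @ $18 + 238 @ $19 + 166 @ $22 + 176 @ $19 = $18,061
LIFO COGS: 91 @ $21 + 288 @ $19 + 166 @ $22 + 238 @ $19 + 169 @ $18 = $18,599
Difference = |$18,061 − $18,599| = $538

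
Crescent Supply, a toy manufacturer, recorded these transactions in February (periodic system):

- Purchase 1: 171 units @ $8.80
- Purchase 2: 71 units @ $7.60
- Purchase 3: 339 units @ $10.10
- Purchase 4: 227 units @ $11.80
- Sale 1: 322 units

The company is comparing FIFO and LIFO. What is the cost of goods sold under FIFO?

COGS = $2,852.40

FIFO COGS: 171 @ $8.80 + 71 @ $7.60 + 80 @ $10.10 = $2,852.40
LIFO COGS: 227 @ $11.80 + 95 @ $10.10 = $3,638.10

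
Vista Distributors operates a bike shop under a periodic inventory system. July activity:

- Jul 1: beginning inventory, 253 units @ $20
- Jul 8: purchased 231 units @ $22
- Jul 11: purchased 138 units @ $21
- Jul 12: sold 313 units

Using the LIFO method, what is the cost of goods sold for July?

Jul 12, 313 sold [LIFO — newest first]: 138 @ $21 + 175 @ $22 = $6,748
Ending inventory: 253 @ $20 + 56 @ $22 = $6,292
Check: goods available $13,040 = COGS $6,748 + ending $6,292

COGS = $6,748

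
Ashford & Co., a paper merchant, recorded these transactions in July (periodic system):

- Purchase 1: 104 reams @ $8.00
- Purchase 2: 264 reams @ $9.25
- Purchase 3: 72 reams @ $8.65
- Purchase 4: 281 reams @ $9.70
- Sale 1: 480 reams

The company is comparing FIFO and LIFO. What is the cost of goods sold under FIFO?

COGS = $4,284.80

FIFO COGS: 104 @ $8.00 + 264 @ $9.25 + 72 @ $8.65 + 40 @ $9.70 = $4,284.80
LIFO COGS: 281 @ $9.70 + 72 @ $8.65 + 127 @ $9.25 = $4,523.25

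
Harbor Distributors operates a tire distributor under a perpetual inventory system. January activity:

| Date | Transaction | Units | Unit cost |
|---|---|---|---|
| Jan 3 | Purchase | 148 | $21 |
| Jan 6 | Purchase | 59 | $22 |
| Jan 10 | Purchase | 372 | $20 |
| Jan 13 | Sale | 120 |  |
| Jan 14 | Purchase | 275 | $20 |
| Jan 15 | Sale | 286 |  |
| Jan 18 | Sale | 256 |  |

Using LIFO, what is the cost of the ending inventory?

Ending inventory = $4,076

Jan 13, 120 sold [LIFO — newest first]: 120 @ $20 = $2,400
Jan 15, 286 sold [LIFO — newest first]: 275 @ $20 + 11 @ $20 = $5,720
Jan 18, 256 sold [LIFO — newest first]: 241 @ $20 + 15 @ $22 = $5,150
Total COGS = $2,400 + $5,720 + $5,150 = $13,270
Ending inventory: 148 @ $21 + 44 @ $22 = $4,076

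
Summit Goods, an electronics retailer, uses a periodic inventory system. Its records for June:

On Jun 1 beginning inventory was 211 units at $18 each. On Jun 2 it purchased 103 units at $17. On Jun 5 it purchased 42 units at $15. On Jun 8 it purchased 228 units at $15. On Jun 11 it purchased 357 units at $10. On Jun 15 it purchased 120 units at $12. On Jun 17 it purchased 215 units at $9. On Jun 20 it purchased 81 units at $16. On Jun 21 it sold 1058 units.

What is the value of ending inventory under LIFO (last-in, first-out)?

Jun 21, 1058 sold [LIFO — newest first]: 81 @ $16 + 215 @ $9 + 120 @ $12 + 357 @ $10 + 228 @ $15 + 42 @ $15 + 15 @ $17 = $12,546
Ending inventory: 211 @ $18 + 88 @ $17 = $5,294

Ending inventory = $5,294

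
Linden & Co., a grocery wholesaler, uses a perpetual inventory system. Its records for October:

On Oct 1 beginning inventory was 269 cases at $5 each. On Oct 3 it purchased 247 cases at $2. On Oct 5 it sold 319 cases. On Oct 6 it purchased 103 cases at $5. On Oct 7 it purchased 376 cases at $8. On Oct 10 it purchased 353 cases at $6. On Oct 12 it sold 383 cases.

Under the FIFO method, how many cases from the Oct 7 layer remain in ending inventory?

Oct 5, 319 sold [FIFO — oldest first]: 269 @ $5 + 50 @ $2 = $1,445
Oct 12, 383 sold [FIFO — oldest first]: 197 @ $2 + 103 @ $5 + 83 @ $8 = $1,573
Total COGS = $1,445 + $1,573 = $3,018
Ending inventory: 293 @ $8 + 353 @ $6 = $4,462

293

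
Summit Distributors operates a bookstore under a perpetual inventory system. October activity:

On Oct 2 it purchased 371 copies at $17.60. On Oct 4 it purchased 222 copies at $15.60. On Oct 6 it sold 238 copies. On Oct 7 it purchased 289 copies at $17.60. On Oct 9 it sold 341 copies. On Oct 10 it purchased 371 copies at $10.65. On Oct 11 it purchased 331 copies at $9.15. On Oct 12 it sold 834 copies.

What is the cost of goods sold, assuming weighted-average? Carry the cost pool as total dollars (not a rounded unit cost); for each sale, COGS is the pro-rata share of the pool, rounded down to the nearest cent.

COGS = $19,985.29

After Oct 2: 371 on hand, pool $6,529.60 (≈ $17.6000 each)
After Oct 4: 593 on hand, pool $9,992.80 (≈ $16.8513 each)
Oct 6, sell 238: 238/593 × $9,992.80 → $4,010.60
After Oct 7: 644 on hand, pool $11,068.60 (≈ $17.1873 each)
Oct 9, sell 341: 341/644 × $11,068.60 → $5,860.85
After Oct 10: 674 on hand, pool $9,158.90 (≈ $13.5889 each)
After Oct 11: 1005 on hand, pool $12,187.55 (≈ $12.1269 each)
Oct 12, sell 834: 834/1005 × $12,187.55 → $10,113.84
Total COGS = $4,010.60 + $5,860.85 + $10,113.84 = $19,985.29
Ending inventory (cost pool remaining) = $2,073.71
Check: goods available $22,059.00 = COGS $19,985.29 + ending $2,073.71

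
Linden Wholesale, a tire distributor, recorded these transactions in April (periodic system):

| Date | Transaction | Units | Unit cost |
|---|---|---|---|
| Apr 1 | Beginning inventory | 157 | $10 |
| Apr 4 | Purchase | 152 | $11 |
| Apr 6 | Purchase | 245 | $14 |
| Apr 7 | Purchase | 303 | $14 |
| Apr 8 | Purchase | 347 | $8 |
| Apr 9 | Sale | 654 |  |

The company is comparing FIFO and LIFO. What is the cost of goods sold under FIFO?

COGS = $8,072

FIFO COGS: 157 @ $10 + 152 @ $11 + 245 @ $14 + 100 @ $14 = $8,072
LIFO COGS: 347 @ $8 + 303 @ $14 + 4 @ $14 = $7,074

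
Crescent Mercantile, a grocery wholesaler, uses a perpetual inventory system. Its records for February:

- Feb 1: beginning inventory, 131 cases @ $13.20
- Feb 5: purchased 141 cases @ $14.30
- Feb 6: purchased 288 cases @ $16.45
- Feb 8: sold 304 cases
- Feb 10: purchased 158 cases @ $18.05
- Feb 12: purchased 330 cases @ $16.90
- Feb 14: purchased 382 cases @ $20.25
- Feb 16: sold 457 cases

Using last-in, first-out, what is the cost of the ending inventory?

Ending inventory = $10,678.10

Feb 8, 304 sold [LIFO — newest first]: 288 @ $16.45 + 16 @ $14.30 = $4,966.40
Feb 16, 457 sold [LIFO — newest first]: 382 @ $20.25 + 75 @ $16.90 = $9,003.00
Total COGS = $4,966.40 + $9,003.00 = $13,969.40
Ending inventory: 131 @ $13.20 + 125 @ $14.30 + 158 @ $18.05 + 255 @ $16.90 = $10,678.10
Check: goods available $24,647.50 = COGS $13,969.40 + ending $10,678.10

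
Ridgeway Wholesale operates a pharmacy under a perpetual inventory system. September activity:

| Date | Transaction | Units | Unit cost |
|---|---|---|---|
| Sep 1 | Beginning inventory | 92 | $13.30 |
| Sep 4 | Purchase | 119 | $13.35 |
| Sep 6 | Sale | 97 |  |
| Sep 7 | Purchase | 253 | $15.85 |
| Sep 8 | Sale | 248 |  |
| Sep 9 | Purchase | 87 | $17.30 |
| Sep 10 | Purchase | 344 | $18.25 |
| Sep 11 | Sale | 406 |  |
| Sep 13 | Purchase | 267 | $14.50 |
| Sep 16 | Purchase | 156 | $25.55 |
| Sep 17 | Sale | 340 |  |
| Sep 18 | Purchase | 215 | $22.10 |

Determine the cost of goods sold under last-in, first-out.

Sep 6, 97 sold [LIFO — newest first]: 97 @ $13.35 = $1,294.95
Sep 8, 248 sold [LIFO — newest first]: 248 @ $15.85 = $3,930.80
Sep 11, 406 sold [LIFO — newest first]: 344 @ $18.25 + 62 @ $17.30 = $7,350.60
Sep 17, 340 sold [LIFO — newest first]: 156 @ $25.55 + 184 @ $14.50 = $6,653.80
Total COGS = $1,294.95 + $3,930.80 + $7,350.60 + $6,653.80 = $19,230.15
Ending inventory: 92 @ $13.30 + 22 @ $13.35 + 5 @ $15.85 + 25 @ $17.30 + 83 @ $14.50 + 215 @ $22.10 = $7,984.05
Check: goods available $27,214.20 = COGS $19,230.15 + ending $7,984.05

COGS = $19,230.15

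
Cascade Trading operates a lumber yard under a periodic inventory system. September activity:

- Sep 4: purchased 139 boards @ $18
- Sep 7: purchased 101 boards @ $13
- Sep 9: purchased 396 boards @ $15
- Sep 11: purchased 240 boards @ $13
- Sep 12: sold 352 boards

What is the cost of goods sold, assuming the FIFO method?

COGS = $5,495

Sep 12, 352 sold [FIFO — oldest first]: 139 @ $18 + 101 @ $13 + 112 @ $15 = $5,495
Ending inventory: 284 @ $15 + 240 @ $13 = $7,380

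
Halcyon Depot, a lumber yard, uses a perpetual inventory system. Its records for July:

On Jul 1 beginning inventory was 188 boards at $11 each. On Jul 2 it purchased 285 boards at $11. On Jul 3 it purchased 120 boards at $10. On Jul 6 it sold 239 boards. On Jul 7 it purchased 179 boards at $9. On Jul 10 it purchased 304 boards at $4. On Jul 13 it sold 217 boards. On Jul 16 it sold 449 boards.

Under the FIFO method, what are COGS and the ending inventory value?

COGS = $8,546; ending inventory = $684

Jul 6, 239 sold [FIFO — oldest first]: 188 @ $11 + 51 @ $11 = $2,629
Jul 13, 217 sold [FIFO — oldest first]: 217 @ $11 = $2,387
Jul 16, 449 sold [FIFO — oldest first]: 17 @ $11 + 120 @ $10 + 179 @ $9 + 133 @ $4 = $3,530
Total COGS = $2,629 + $2,387 + $3,530 = $8,546
Ending inventory: 171 @ $4 = $684
Check: goods available $9,230 = COGS $8,546 + ending $684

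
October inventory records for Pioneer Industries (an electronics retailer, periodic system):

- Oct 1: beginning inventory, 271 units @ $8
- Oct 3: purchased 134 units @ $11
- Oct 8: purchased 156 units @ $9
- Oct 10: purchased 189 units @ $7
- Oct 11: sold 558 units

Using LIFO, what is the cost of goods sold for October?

COGS = $4,833

Oct 11, 558 sold [LIFO — newest first]: 189 @ $7 + 156 @ $9 + 134 @ $11 + 79 @ $8 = $4,833
Ending inventory: 192 @ $8 = $1,536
Check: goods available $6,369 = COGS $4,833 + ending $1,536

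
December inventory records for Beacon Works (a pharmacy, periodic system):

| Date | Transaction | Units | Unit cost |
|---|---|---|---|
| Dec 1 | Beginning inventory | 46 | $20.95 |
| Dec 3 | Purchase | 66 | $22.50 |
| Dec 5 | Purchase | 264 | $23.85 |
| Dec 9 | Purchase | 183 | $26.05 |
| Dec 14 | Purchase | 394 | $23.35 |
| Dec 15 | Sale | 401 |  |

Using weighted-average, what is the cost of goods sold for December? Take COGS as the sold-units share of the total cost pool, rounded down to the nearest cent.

Dec 15, sell 401: 401/953 × $22,712.15 → $9,556.73
Ending inventory (cost pool remaining) = $13,155.42
Check: goods available $22,712.15 = COGS $9,556.73 + ending $13,155.42

COGS = $9,556.73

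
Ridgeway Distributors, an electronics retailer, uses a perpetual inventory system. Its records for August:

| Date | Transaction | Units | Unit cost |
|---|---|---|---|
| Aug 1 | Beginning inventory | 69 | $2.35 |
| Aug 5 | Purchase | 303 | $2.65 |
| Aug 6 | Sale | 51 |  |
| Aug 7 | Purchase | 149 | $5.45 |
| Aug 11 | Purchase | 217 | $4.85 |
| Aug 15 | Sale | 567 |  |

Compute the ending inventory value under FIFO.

Ending inventory = $582.00

Aug 6, 51 sold [FIFO — oldest first]: 51 @ $2.35 = $119.85
Aug 15, 567 sold [FIFO — oldest first]: 18 @ $2.35 + 303 @ $2.65 + 149 @ $5.45 + 97 @ $4.85 = $2,127.75
Total COGS = $119.85 + $2,127.75 = $2,247.60
Ending inventory: 120 @ $4.85 = $582.00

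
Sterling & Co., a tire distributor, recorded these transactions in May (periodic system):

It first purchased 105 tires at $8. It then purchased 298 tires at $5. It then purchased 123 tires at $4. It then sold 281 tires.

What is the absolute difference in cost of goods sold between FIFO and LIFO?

$438

FIFO COGS: 105 @ $8 + 176 @ $5 = $1,720
LIFO COGS: 123 @ $4 + 158 @ $5 = $1,282
Difference = |$1,720 − $1,282| = $438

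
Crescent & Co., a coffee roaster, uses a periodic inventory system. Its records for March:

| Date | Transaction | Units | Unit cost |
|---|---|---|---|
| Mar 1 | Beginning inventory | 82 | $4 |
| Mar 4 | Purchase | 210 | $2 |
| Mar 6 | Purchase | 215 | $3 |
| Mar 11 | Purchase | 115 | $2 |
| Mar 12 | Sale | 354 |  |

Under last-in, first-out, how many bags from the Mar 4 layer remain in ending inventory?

186

Mar 12, 354 sold [LIFO — newest first]: 115 @ $2 + 215 @ $3 + 24 @ $2 = $923
Ending inventory: 82 @ $4 + 186 @ $2 = $700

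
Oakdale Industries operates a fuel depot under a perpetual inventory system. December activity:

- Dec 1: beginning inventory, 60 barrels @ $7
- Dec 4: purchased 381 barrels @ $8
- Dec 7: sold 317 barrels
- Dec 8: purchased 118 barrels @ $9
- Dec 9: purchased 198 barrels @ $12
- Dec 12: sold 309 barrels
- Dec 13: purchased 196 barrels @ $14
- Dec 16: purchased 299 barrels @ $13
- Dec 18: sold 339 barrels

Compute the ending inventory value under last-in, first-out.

Dec 7, 317 sold [LIFO — newest first]: 317 @ $8 = $2,536
Dec 12, 309 sold [LIFO — newest first]: 198 @ $12 + 111 @ $9 = $3,375
Dec 18, 339 sold [LIFO — newest first]: 299 @ $13 + 40 @ $14 = $4,447
Total COGS = $2,536 + $3,375 + $4,447 = $10,358
Ending inventory: 60 @ $7 + 64 @ $8 + 7 @ $9 + 156 @ $14 = $3,179

Ending inventory = $3,179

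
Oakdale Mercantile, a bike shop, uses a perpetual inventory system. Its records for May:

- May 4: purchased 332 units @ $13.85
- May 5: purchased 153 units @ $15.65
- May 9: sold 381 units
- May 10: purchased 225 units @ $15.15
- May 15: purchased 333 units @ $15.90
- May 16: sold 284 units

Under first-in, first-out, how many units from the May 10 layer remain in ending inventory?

45

May 9, 381 sold [FIFO — oldest first]: 332 @ $13.85 + 49 @ $15.65 = $5,365.05
May 16, 284 sold [FIFO — oldest first]: 104 @ $15.65 + 180 @ $15.15 = $4,354.60
Total COGS = $5,365.05 + $4,354.60 = $9,719.65
Ending inventory: 45 @ $15.15 + 333 @ $15.90 = $5,976.45
Check: goods available $15,696.10 = COGS $9,719.65 + ending $5,976.45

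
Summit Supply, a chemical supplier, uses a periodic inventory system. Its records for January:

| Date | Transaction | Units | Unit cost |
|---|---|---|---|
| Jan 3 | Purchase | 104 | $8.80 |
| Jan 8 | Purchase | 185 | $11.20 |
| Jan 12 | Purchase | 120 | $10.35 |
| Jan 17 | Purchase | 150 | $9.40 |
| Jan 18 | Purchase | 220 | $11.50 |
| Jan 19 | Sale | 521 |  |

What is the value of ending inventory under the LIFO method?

Ending inventory = $2,640.00

Jan 19, 521 sold [LIFO — newest first]: 220 @ $11.50 + 150 @ $9.40 + 120 @ $10.35 + 31 @ $11.20 = $5,529.20
Ending inventory: 104 @ $8.80 + 154 @ $11.20 = $2,640.00
Check: goods available $8,169.20 = COGS $5,529.20 + ending $2,640.00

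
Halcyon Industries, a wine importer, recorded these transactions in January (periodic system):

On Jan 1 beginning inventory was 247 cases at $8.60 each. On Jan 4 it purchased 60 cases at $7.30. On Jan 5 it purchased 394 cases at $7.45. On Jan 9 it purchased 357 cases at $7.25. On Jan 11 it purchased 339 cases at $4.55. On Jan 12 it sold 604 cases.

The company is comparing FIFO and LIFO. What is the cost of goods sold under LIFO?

COGS = $3,463.70

FIFO COGS: 247 @ $8.60 + 60 @ $7.30 + 297 @ $7.45 = $4,774.85
LIFO COGS: 339 @ $4.55 + 265 @ $7.25 = $3,463.70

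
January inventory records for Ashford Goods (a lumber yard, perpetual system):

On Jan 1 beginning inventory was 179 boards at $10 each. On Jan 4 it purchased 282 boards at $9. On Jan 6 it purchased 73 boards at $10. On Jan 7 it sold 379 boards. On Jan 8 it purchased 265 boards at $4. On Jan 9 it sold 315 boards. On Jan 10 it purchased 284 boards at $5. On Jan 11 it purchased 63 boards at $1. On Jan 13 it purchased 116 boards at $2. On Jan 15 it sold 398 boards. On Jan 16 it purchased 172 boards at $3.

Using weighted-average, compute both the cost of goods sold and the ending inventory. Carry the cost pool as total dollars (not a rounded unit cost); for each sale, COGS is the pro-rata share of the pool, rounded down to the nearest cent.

After Jan 1: 179 on hand, pool $1,790.00 (≈ $10.0000 each)
After Jan 4: 461 on hand, pool $4,328.00 (≈ $9.3883 each)
After Jan 6: 534 on hand, pool $5,058.00 (≈ $9.4719 each)
Jan 7, sell 379: 379/534 × $5,058.00 → $3,589.85
After Jan 8: 420 on hand, pool $2,528.15 (≈ $6.0194 each)
Jan 9, sell 315: 315/420 × $2,528.15 → $1,896.11
After Jan 10: 389 on hand, pool $2,052.04 (≈ $5.2752 each)
After Jan 11: 452 on hand, pool $2,115.04 (≈ $4.6793 each)
After Jan 13: 568 on hand, pool $2,347.04 (≈ $4.1321 each)
Jan 15, sell 398: 398/568 × $2,347.04 → $1,644.58
After Jan 16: 342 on hand, pool $1,218.46 (≈ $3.5627 each)
Total COGS = $3,589.85 + $1,896.11 + $1,644.58 = $7,130.54
Ending inventory (cost pool remaining) = $1,218.46

COGS = $7,130.54; ending inventory = $1,218.46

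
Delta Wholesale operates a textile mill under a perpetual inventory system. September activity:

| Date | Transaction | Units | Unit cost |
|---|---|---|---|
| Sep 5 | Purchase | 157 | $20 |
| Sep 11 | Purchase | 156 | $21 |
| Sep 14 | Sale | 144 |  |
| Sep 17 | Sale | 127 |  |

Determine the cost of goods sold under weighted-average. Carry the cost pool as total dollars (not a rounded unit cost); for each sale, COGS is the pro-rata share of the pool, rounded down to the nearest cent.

COGS = $5,555.06

After Sep 5: 157 on hand, pool $3,140.00 (≈ $20.0000 each)
After Sep 11: 313 on hand, pool $6,416.00 (≈ $20.4984 each)
Sep 14, sell 144: 144/313 × $6,416.00 → $2,951.76
Sep 17, sell 127: 127/169 × $3,464.24 → $2,603.30
Total COGS = $2,951.76 + $2,603.30 = $5,555.06
Ending inventory (cost pool remaining) = $860.94
Check: goods available $6,416.00 = COGS $5,555.06 + ending $860.94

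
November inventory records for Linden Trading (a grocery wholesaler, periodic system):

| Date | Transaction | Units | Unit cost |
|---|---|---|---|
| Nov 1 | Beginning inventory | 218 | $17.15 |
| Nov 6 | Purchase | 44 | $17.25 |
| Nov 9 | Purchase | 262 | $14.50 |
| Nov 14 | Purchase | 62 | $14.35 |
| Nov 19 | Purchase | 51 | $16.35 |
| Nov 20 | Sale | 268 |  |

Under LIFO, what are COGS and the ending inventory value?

Nov 20, 268 sold [LIFO — newest first]: 51 @ $16.35 + 62 @ $14.35 + 155 @ $14.50 = $3,971.05
Ending inventory: 218 @ $17.15 + 44 @ $17.25 + 107 @ $14.50 = $6,049.20

COGS = $3,971.05; ending inventory = $6,049.20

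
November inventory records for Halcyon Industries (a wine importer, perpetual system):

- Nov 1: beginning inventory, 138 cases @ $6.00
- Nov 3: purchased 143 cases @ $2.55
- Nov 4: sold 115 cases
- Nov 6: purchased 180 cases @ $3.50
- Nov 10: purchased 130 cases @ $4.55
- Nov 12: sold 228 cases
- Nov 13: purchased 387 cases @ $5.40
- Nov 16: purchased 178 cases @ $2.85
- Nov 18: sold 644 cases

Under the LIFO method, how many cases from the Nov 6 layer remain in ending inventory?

3

Nov 4, 115 sold [LIFO — newest first]: 115 @ $2.55 = $293.25
Nov 12, 228 sold [LIFO — newest first]: 130 @ $4.55 + 98 @ $3.50 = $934.50
Nov 18, 644 sold [LIFO — newest first]: 178 @ $2.85 + 387 @ $5.40 + 79 @ $3.50 = $2,873.60
Total COGS = $293.25 + $934.50 + $2,873.60 = $4,101.35
Ending inventory: 138 @ $6.00 + 28 @ $2.55 + 3 @ $3.50 = $909.90
Check: goods available $5,011.25 = COGS $4,101.35 + ending $909.90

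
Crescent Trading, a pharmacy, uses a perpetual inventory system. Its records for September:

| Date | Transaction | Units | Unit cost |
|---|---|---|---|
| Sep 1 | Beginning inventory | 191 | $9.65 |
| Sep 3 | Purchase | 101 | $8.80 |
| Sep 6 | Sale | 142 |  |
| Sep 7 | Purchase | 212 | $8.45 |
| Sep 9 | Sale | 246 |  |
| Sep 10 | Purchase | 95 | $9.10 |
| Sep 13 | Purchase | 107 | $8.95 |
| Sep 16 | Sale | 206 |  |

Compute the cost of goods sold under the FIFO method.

Sep 6, 142 sold [FIFO — oldest first]: 142 @ $9.65 = $1,370.30
Sep 9, 246 sold [FIFO — oldest first]: 49 @ $9.65 + 101 @ $8.80 + 96 @ $8.45 = $2,172.85
Sep 16, 206 sold [FIFO — oldest first]: 116 @ $8.45 + 90 @ $9.10 = $1,799.20
Total COGS = $1,370.30 + $2,172.85 + $1,799.20 = $5,342.35
Ending inventory: 5 @ $9.10 + 107 @ $8.95 = $1,003.15

COGS = $5,342.35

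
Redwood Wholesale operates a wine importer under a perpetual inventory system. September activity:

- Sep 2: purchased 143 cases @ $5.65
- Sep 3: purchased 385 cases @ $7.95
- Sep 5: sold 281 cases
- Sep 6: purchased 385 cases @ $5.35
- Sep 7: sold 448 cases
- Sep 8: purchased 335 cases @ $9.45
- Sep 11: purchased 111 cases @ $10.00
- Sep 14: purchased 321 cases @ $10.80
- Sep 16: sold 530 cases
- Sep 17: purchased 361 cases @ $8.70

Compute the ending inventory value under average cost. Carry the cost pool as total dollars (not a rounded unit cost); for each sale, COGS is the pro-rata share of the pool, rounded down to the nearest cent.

After Sep 2: 143 on hand, pool $807.95 (≈ $5.6500 each)
After Sep 3: 528 on hand, pool $3,868.70 (≈ $7.3271 each)
Sep 5, sell 281: 281/528 × $3,868.70 → $2,058.91
After Sep 6: 632 on hand, pool $3,869.54 (≈ $6.1227 each)
Sep 7, sell 448: 448/632 × $3,869.54 → $2,742.96
After Sep 8: 519 on hand, pool $4,292.33 (≈ $8.2704 each)
After Sep 11: 630 on hand, pool $5,402.33 (≈ $8.5751 each)
After Sep 14: 951 on hand, pool $8,869.13 (≈ $9.3261 each)
Sep 16, sell 530: 530/951 × $8,869.13 → $4,942.83
After Sep 17: 782 on hand, pool $7,067.00 (≈ $9.0371 each)
Total COGS = $2,058.91 + $2,742.96 + $4,942.83 = $9,744.70
Ending inventory (cost pool remaining) = $7,067.00

Ending inventory = $7,067.00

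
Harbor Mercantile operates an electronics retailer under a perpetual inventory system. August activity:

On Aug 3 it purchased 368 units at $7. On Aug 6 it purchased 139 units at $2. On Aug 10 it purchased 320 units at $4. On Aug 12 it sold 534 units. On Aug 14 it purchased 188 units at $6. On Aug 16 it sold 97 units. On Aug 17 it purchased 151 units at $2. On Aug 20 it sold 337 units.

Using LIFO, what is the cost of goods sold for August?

COGS = $4,178

Aug 12, 534 sold [LIFO — newest first]: 320 @ $4 + 139 @ $2 + 75 @ $7 = $2,083
Aug 16, 97 sold [LIFO — newest first]: 97 @ $6 = $582
Aug 20, 337 sold [LIFO — newest first]: 151 @ $2 + 91 @ $6 + 95 @ $7 = $1,513
Total COGS = $2,083 + $582 + $1,513 = $4,178
Ending inventory: 198 @ $7 = $1,386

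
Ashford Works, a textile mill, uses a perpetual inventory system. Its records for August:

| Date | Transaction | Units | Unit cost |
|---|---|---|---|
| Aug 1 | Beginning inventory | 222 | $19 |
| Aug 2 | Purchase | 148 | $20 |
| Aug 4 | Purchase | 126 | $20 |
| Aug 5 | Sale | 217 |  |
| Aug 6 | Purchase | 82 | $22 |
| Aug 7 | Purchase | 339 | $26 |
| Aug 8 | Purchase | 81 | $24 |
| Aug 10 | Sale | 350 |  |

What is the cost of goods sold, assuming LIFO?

COGS = $13,278

Aug 5, 217 sold [LIFO — newest first]: 126 @ $20 + 91 @ $20 = $4,340
Aug 10, 350 sold [LIFO — newest first]: 81 @ $24 + 269 @ $26 = $8,938
Total COGS = $4,340 + $8,938 = $13,278
Ending inventory: 222 @ $19 + 57 @ $20 + 82 @ $22 + 70 @ $26 = $8,982
Check: goods available $22,260 = COGS $13,278 + ending $8,982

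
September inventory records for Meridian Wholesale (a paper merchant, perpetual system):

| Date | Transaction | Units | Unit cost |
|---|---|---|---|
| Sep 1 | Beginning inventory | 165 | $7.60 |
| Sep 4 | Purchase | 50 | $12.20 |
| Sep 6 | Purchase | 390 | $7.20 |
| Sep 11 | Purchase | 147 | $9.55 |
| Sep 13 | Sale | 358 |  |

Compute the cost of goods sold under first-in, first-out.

COGS = $2,893.60

Sep 13, 358 sold [FIFO — oldest first]: 165 @ $7.60 + 50 @ $12.20 + 143 @ $7.20 = $2,893.60
Ending inventory: 247 @ $7.20 + 147 @ $9.55 = $3,182.25
Check: goods available $6,075.85 = COGS $2,893.60 + ending $3,182.25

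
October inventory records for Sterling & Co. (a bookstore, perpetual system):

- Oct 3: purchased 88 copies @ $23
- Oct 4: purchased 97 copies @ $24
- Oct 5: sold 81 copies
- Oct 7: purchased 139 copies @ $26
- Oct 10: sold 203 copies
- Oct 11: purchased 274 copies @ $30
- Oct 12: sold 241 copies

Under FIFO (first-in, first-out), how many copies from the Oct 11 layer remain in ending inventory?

Oct 5, 81 sold [FIFO — oldest first]: 81 @ $23 = $1,863
Oct 10, 203 sold [FIFO — oldest first]: 7 @ $23 + 97 @ $24 + 99 @ $26 = $5,063
Oct 12, 241 sold [FIFO — oldest first]: 40 @ $26 + 201 @ $30 = $7,070
Total COGS = $1,863 + $5,063 + $7,070 = $13,996
Ending inventory: 73 @ $30 = $2,190

73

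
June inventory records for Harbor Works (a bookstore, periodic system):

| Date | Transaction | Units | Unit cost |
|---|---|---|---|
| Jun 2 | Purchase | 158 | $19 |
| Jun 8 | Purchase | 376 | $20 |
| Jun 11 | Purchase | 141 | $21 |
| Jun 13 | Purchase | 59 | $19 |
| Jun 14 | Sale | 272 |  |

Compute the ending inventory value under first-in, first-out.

Ending inventory = $9,322

Jun 14, 272 sold [FIFO — oldest first]: 158 @ $19 + 114 @ $20 = $5,282
Ending inventory: 262 @ $20 + 141 @ $21 + 59 @ $19 = $9,322
Check: goods available $14,604 = COGS $5,282 + ending $9,322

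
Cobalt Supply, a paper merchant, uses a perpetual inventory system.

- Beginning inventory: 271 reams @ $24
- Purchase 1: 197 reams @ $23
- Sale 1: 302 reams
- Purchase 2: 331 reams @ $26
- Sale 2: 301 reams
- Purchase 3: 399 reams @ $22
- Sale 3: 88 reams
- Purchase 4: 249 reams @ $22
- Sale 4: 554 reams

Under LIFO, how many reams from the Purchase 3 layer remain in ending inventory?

Sale 1 (302) [LIFO — newest first]: 197 @ $23 + 105 @ $24 = $7,051
Sale 2 (301) [LIFO — newest first]: 301 @ $26 = $7,826
Sale 3 (88) [LIFO — newest first]: 88 @ $22 = $1,936
Sale 4 (554) [LIFO — newest first]: 249 @ $22 + 305 @ $22 = $12,188
Total COGS = $7,051 + $7,826 + $1,936 + $12,188 = $29,001
Ending inventory: 166 @ $24 + 30 @ $26 + 6 @ $22 = $4,896

6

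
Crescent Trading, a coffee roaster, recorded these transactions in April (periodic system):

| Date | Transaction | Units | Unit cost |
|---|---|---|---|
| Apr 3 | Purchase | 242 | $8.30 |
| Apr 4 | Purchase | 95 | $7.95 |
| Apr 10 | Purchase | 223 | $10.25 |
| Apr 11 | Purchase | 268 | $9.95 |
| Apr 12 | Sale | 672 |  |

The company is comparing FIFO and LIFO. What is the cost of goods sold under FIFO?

COGS = $6,164.00

FIFO COGS: 242 @ $8.30 + 95 @ $7.95 + 223 @ $10.25 + 112 @ $9.95 = $6,164.00
LIFO COGS: 268 @ $9.95 + 223 @ $10.25 + 95 @ $7.95 + 86 @ $8.30 = $6,421.40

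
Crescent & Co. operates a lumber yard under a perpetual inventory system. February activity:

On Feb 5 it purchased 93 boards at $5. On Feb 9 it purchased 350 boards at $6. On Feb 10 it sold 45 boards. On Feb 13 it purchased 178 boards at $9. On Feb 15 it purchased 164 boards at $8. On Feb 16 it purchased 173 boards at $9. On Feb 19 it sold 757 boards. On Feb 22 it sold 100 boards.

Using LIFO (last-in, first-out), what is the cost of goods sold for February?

COGS = $6,756

Feb 10, 45 sold [LIFO — newest first]: 45 @ $6 = $270
Feb 19, 757 sold [LIFO — newest first]: 173 @ $9 + 164 @ $8 + 178 @ $9 + 242 @ $6 = $5,923
Feb 22, 100 sold [LIFO — newest first]: 63 @ $6 + 37 @ $5 = $563
Total COGS = $270 + $5,923 + $563 = $6,756
Ending inventory: 56 @ $5 = $280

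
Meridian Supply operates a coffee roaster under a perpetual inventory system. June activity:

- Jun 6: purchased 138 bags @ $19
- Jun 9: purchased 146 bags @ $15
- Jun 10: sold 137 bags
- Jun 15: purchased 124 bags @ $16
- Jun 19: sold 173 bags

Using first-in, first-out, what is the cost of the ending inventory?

Ending inventory = $1,568

Jun 10, 137 sold [FIFO — oldest first]: 137 @ $19 = $2,603
Jun 19, 173 sold [FIFO — oldest first]: 1 @ $19 + 146 @ $15 + 26 @ $16 = $2,625
Total COGS = $2,603 + $2,625 = $5,228
Ending inventory: 98 @ $16 = $1,568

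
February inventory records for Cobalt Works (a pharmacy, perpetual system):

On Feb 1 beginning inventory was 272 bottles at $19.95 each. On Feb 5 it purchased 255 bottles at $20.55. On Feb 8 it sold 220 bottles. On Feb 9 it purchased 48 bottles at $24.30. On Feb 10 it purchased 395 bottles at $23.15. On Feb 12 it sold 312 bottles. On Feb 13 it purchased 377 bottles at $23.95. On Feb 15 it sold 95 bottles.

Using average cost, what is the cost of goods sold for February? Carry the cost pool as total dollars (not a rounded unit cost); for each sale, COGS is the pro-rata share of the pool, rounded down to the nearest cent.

COGS = $13,504.38

After Feb 1: 272 on hand, pool $5,426.40 (≈ $19.9500 each)
After Feb 5: 527 on hand, pool $10,666.65 (≈ $20.2403 each)
Feb 8, sell 220: 220/527 × $10,666.65 → $4,452.87
After Feb 9: 355 on hand, pool $7,380.18 (≈ $20.7892 each)
After Feb 10: 750 on hand, pool $16,524.43 (≈ $22.0326 each)
Feb 12, sell 312: 312/750 × $16,524.43 → $6,874.16
After Feb 13: 815 on hand, pool $18,679.42 (≈ $22.9195 each)
Feb 15, sell 95: 95/815 × $18,679.42 → $2,177.35
Total COGS = $4,452.87 + $6,874.16 + $2,177.35 = $13,504.38
Ending inventory (cost pool remaining) = $16,502.07
Check: goods available $30,006.45 = COGS $13,504.38 + ending $16,502.07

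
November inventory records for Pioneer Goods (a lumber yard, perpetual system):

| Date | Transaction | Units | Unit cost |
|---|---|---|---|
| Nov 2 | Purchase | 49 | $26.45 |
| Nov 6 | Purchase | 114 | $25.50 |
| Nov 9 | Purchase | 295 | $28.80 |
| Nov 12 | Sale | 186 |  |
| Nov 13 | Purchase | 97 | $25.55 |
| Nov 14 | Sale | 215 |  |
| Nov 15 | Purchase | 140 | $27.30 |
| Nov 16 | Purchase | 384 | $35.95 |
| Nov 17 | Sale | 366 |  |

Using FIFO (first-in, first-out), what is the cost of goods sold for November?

COGS = $21,587.80

Nov 12, 186 sold [FIFO — oldest first]: 49 @ $26.45 + 114 @ $25.50 + 23 @ $28.80 = $4,865.45
Nov 14, 215 sold [FIFO — oldest first]: 215 @ $28.80 = $6,192.00
Nov 17, 366 sold [FIFO — oldest first]: 57 @ $28.80 + 97 @ $25.55 + 140 @ $27.30 + 72 @ $35.95 = $10,530.35
Total COGS = $4,865.45 + $6,192.00 + $10,530.35 = $21,587.80
Ending inventory: 312 @ $35.95 = $11,216.40
Check: goods available $32,804.20 = COGS $21,587.80 + ending $11,216.40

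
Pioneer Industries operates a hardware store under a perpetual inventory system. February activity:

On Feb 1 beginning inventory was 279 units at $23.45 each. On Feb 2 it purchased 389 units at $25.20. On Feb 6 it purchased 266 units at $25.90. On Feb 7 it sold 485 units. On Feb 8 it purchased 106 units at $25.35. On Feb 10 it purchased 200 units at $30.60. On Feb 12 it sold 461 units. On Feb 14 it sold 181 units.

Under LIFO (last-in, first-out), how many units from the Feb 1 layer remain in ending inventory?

Feb 7, 485 sold [LIFO — newest first]: 266 @ $25.90 + 219 @ $25.20 = $12,408.20
Feb 12, 461 sold [LIFO — newest first]: 200 @ $30.60 + 106 @ $25.35 + 155 @ $25.20 = $12,713.10
Feb 14, 181 sold [LIFO — newest first]: 15 @ $25.20 + 166 @ $23.45 = $4,270.70
Total COGS = $12,408.20 + $12,713.10 + $4,270.70 = $29,392.00
Ending inventory: 113 @ $23.45 = $2,649.85

113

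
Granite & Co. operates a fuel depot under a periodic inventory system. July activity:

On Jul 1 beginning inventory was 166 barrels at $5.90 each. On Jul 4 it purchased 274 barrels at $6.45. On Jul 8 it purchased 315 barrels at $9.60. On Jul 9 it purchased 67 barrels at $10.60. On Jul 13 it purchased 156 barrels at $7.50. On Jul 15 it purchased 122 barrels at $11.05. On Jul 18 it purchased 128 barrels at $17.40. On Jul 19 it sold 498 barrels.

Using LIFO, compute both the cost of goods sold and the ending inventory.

Jul 19, 498 sold [LIFO — newest first]: 128 @ $17.40 + 122 @ $11.05 + 156 @ $7.50 + 67 @ $10.60 + 25 @ $9.60 = $5,695.50
Ending inventory: 166 @ $5.90 + 274 @ $6.45 + 290 @ $9.60 = $5,530.70

COGS = $5,695.50; ending inventory = $5,530.70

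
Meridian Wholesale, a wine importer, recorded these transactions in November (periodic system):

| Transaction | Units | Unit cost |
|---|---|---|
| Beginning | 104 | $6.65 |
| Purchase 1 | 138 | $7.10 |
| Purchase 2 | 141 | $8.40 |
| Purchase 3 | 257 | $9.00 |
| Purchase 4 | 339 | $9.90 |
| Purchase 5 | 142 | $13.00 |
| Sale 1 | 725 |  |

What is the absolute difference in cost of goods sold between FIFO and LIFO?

$1,387.80

FIFO COGS: 104 @ $6.65 + 138 @ $7.10 + 141 @ $8.40 + 257 @ $9.00 + 85 @ $9.90 = $6,010.30
LIFO COGS: 142 @ $13.00 + 339 @ $9.90 + 244 @ $9.00 = $7,398.10
Difference = |$6,010.30 − $7,398.10| = $1,387.80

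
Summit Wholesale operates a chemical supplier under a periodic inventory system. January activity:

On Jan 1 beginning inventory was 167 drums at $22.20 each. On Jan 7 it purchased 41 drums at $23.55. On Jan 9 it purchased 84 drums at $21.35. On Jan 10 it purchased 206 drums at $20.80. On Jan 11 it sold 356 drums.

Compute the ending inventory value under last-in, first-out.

Jan 11, 356 sold [LIFO — newest first]: 206 @ $20.80 + 84 @ $21.35 + 41 @ $23.55 + 25 @ $22.20 = $7,598.75
Ending inventory: 142 @ $22.20 = $3,152.40

Ending inventory = $3,152.40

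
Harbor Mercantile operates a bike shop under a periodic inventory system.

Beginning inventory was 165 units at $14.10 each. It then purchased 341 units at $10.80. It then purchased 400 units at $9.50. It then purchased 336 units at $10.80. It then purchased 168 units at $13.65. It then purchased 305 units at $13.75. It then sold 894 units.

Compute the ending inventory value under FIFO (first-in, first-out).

Sale 1 (894) [FIFO — oldest first]: 165 @ $14.10 + 341 @ $10.80 + 388 @ $9.50 = $9,695.30
Ending inventory: 12 @ $9.50 + 336 @ $10.80 + 168 @ $13.65 + 305 @ $13.75 = $10,229.75
Check: goods available $19,925.05 = COGS $9,695.30 + ending $10,229.75

Ending inventory = $10,229.75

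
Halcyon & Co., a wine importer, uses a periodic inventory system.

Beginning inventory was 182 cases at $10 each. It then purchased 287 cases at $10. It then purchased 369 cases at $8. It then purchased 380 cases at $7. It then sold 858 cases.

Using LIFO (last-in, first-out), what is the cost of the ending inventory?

Sale 1 (858) [LIFO — newest first]: 380 @ $7 + 369 @ $8 + 109 @ $10 = $6,702
Ending inventory: 182 @ $10 + 178 @ $10 = $3,600

Ending inventory = $3,600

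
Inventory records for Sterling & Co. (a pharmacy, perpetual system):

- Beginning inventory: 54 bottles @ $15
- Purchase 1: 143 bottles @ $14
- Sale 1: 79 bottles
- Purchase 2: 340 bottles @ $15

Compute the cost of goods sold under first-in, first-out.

COGS = $1,160

Sale 1 (79) [FIFO — oldest first]: 54 @ $15 + 25 @ $14 = $1,160
Ending inventory: 118 @ $14 + 340 @ $15 = $6,752
Check: goods available $7,912 = COGS $1,160 + ending $6,752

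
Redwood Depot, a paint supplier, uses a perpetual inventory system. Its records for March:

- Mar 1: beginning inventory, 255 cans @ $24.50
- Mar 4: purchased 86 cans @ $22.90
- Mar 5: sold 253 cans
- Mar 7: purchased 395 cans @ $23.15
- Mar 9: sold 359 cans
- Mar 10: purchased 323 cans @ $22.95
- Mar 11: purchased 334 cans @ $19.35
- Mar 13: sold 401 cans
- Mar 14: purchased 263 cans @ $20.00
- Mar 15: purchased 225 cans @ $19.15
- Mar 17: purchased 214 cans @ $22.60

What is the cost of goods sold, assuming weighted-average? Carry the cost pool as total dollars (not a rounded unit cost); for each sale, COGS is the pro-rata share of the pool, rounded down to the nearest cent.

After Mar 1: 255 on hand, pool $6,247.50 (≈ $24.5000 each)
After Mar 4: 341 on hand, pool $8,216.90 (≈ $24.0965 each)
Mar 5, sell 253: 253/341 × $8,216.90 → $6,096.40
After Mar 7: 483 on hand, pool $11,264.75 (≈ $23.3225 each)
Mar 9, sell 359: 359/483 × $11,264.75 → $8,372.76
After Mar 10: 447 on hand, pool $10,304.84 (≈ $23.0533 each)
After Mar 11: 781 on hand, pool $16,767.74 (≈ $21.4696 each)
Mar 13, sell 401: 401/781 × $16,767.74 → $8,609.30
After Mar 14: 643 on hand, pool $13,418.44 (≈ $20.8685 each)
After Mar 15: 868 on hand, pool $17,727.19 (≈ $20.4230 each)
After Mar 17: 1082 on hand, pool $22,563.59 (≈ $20.8536 each)
Total COGS = $6,096.40 + $8,372.76 + $8,609.30 = $23,078.46
Ending inventory (cost pool remaining) = $22,563.59
Check: goods available $45,642.05 = COGS $23,078.46 + ending $22,563.59

COGS = $23,078.46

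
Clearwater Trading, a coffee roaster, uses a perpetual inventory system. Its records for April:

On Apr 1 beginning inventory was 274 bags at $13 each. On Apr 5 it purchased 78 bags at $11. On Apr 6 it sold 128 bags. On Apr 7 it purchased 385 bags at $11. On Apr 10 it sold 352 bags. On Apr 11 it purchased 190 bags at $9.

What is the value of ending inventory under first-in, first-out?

Ending inventory = $4,537

Apr 6, 128 sold [FIFO — oldest first]: 128 @ $13 = $1,664
Apr 10, 352 sold [FIFO — oldest first]: 146 @ $13 + 78 @ $11 + 128 @ $11 = $4,164
Total COGS = $1,664 + $4,164 = $5,828
Ending inventory: 257 @ $11 + 190 @ $9 = $4,537
Check: goods available $10,365 = COGS $5,828 + ending $4,537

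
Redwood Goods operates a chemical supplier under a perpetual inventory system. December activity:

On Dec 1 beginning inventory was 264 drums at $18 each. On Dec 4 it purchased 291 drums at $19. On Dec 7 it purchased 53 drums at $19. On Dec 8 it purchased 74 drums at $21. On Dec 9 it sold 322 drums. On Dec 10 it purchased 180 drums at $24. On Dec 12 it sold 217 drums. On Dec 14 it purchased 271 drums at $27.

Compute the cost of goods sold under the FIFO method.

COGS = $9,977

Dec 9, 322 sold [FIFO — oldest first]: 264 @ $18 + 58 @ $19 = $5,854
Dec 12, 217 sold [FIFO — oldest first]: 217 @ $19 = $4,123
Total COGS = $5,854 + $4,123 = $9,977
Ending inventory: 16 @ $19 + 53 @ $19 + 74 @ $21 + 180 @ $24 + 271 @ $27 = $14,502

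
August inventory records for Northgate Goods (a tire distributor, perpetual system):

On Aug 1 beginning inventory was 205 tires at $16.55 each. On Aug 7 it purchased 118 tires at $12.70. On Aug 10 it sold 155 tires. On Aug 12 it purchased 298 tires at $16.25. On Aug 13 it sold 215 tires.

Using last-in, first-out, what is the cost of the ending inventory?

Aug 10, 155 sold [LIFO — newest first]: 118 @ $12.70 + 37 @ $16.55 = $2,110.95
Aug 13, 215 sold [LIFO — newest first]: 215 @ $16.25 = $3,493.75
Total COGS = $2,110.95 + $3,493.75 = $5,604.70
Ending inventory: 168 @ $16.55 + 83 @ $16.25 = $4,129.15

Ending inventory = $4,129.15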